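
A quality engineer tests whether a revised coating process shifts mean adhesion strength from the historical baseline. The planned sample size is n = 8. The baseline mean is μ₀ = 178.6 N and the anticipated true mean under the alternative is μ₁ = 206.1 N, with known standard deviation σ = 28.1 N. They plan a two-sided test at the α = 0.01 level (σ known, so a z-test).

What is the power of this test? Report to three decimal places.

Power ≈ 0.576

Standardized effect: d = |μ₁ − μ₀| / σ = |206.1 − 178.6| / 28.1 = 0.9786
Noncentrality parameter: δ = d·√n = 0.9786 × √8 = 2.7680
Critical value for a two-sided test at α = 0.01: z_{α/2} = 2.576.
Power = Φ(δ − 2.576) + Φ(−δ − 2.576) = Φ(0.192) + Φ(-5.344) = 0.5762 + 0.0000 = 0.5762.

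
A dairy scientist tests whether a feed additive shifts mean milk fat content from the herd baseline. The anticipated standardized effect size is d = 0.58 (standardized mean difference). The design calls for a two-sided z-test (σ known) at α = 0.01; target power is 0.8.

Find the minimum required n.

For power 0.8 need Φ(δ − z_{0.005}) = 0.8, so δ = z_{0.005} + z_{0.20} = 2.576 + 0.842 = 3.417.
(For δ > 0 the lower-tail rejection region contributes negligibly to power, so the one-term inversion is standard.)
δ = d·√n ⇒ n = (δ/d)² = (3.417 / 0.58)² = 34.72.
Round up to the next whole unit.

n = 35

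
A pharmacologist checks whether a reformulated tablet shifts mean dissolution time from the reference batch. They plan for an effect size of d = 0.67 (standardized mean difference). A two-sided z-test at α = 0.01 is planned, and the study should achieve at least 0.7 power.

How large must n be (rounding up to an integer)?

n = 22

For power 0.7 need Φ(δ − z_{0.005}) = 0.7, so δ = z_{0.005} + z_{0.30} = 2.576 + 0.524 = 3.100.
(For δ > 0 the lower-tail rejection region contributes negligibly to power, so the one-term inversion is standard.)
δ = d·√n ⇒ n = (δ/d)² = (3.100 / 0.67)² = 21.41.
Rounding up, n = 22.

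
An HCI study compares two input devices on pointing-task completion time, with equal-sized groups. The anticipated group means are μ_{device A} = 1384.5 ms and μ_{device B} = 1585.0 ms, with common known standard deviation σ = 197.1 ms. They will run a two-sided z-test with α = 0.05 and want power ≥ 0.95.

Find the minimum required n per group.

n = 26 per group

Standardized effect: d = |μ_{device A} − μ_{device B}| / σ = |1384.5 − 1585.0| / 197.1 = 1.0173
Set Φ(δ − 1.960) = 0.95; then δ − 1.960 = Φ⁻¹(0.95) = 1.645, giving δ = 3.605.
(For δ > 0 the lower-tail rejection region contributes negligibly to power, so the one-term inversion is standard.)
δ = d·√(n/2) ⇒ n = 2(δ/d)² = 2 × (3.605 / 1.0173)² = 25.12.
Round up to the next whole unit.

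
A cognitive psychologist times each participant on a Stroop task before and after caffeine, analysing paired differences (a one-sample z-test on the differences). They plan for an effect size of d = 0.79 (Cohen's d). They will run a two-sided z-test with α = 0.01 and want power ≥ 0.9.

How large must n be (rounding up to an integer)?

For power 0.9 need Φ(δ − z_{0.005}) = 0.9, so δ = z_{0.005} + z_{0.10} = 2.576 + 1.282 = 3.857.
(For δ > 0 the lower-tail rejection region contributes negligibly to power, so the one-term inversion is standard.)
δ = d·√n ⇒ n = (δ/d)² = (3.857 / 0.79)² = 23.84.
Rounding up, n = 24.

n = 24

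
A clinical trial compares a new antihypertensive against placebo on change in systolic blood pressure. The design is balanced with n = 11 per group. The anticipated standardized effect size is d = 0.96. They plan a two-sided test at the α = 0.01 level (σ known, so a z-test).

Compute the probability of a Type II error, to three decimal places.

β ≈ 0.627

Noncentrality parameter: δ = d·√(n/2) = 0.96 × √(11/2) = 2.2514
Critical value for a two-sided test at α = 0.01: z_{α/2} = 2.576.
Power = Φ(δ − 2.576) + Φ(−δ − 2.576) = Φ(-0.324) + Φ(-4.827) = 0.3728 + 0.0000 = 0.3728.
Type II error: β = 1 − power = 1 − 0.3728 = 0.6272.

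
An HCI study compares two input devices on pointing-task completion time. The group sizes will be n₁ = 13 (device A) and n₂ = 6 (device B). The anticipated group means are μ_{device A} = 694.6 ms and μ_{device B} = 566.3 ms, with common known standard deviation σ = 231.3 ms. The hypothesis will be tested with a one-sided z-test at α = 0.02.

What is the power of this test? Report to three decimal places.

Power ≈ 0.176

Standardized effect: d = |μ_{device A} − μ_{device B}| / σ = |694.6 − 566.3| / 231.3 = 0.5547
Noncentrality parameter: δ = d / √(1/n₁ + 1/n₂) = 0.5547 / √(1/13 + 1/6) = 1.1239
One-sided α = 0.02 → critical value z_{0.02} = 2.054.
Power = Φ(δ − 2.054) = Φ(-0.930) = 0.1762.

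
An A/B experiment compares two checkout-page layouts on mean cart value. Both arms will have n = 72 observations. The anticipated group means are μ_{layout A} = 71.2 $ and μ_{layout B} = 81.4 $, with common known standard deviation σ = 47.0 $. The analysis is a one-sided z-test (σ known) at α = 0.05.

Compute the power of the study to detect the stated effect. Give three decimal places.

Standardized effect: d = |μ_{layout A} − μ_{layout B}| / σ = |71.2 − 81.4| / 47.0 = 0.2170
Noncentrality parameter: δ = d·√(n/2) = 0.2170 × √(72/2) = 1.3021
Critical value for a one-sided test at α = 0.05: z_α = 1.645.
Power = P(Z > 1.645 − δ) = Φ(-0.343) = 0.3659.

Power ≈ 0.366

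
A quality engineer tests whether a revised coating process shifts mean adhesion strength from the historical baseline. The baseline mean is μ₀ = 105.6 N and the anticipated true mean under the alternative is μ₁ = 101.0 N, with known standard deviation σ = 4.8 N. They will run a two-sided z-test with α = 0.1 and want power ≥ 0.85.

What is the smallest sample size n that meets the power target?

n = 8

Standardized effect: d = |μ₁ − μ₀| / σ = |101.0 − 105.6| / 4.8 = 0.9583
For power 0.85 need Φ(δ − z_{0.05}) = 0.85, so δ = z_{0.05} + z_{0.15} = 1.645 + 1.036 = 2.681.
(For δ > 0 the lower-tail rejection region contributes negligibly to power, so the one-term inversion is standard.)
δ = d·√n ⇒ n = (δ/d)² = (2.681 / 0.9583)² = 7.83.
Rounding up, n = 8.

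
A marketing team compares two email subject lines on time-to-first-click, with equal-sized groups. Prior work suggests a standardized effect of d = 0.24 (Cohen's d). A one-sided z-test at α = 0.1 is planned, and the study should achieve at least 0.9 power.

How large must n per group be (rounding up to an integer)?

Set Φ(δ − 1.282) = 0.9; then δ − 1.282 = Φ⁻¹(0.9) = 1.282, giving δ = 2.563.
δ = d·√(n/2) ⇒ n = 2(δ/d)² = 2 × (2.563 / 0.24)² = 228.11.
Rounding up, n = 229 per group.

n = 229 per group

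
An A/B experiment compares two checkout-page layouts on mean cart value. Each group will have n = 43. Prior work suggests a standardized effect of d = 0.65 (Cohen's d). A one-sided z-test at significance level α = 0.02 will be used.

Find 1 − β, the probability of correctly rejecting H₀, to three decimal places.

Noncentrality parameter: δ = d·√(n/2) = 0.65 × √(43/2) = 3.0139
One-sided α = 0.02 → critical value z_{0.02} = 2.054.
Power = Φ(δ − 2.054) = Φ(0.960) = 0.8315.

Power ≈ 0.832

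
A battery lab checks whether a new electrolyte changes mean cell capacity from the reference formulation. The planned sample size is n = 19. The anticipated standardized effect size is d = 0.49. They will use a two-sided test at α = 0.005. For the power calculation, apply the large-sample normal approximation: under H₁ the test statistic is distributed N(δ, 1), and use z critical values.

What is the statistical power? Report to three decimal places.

Noncentrality parameter: δ = d·√n = 0.49 × √19 = 2.1359
Critical value for a two-sided test at α = 0.005: z_{α/2} = 2.807.
Power = Φ(δ − 2.807) + Φ(−δ − 2.807) = Φ(-0.671) + Φ(-4.943) = 0.2511 + 0.0000 = 0.2511.

Power ≈ 0.251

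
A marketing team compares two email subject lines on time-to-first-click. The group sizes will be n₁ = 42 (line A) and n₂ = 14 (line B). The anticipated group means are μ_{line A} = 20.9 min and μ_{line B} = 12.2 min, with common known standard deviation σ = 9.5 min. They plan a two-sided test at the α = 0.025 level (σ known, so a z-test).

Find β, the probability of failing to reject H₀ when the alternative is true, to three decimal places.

Standardized effect: d = |μ_{line A} − μ_{line B}| / σ = |20.9 − 12.2| / 9.5 = 0.9158
Noncentrality parameter: λ = d / √(1/n₁ + 1/n₂) = 0.9158 / √(1/42 + 1/14) = 2.9675
Critical value for a two-sided test at α = 0.025: z_{α/2} = 2.241.
Power = Φ(λ − 2.241) + Φ(−λ − 2.241) = Φ(0.726) + Φ(-5.209) = 0.7661 + 0.0000 = 0.7661.
Type II error: β = 1 − power = 1 − 0.7661 = 0.2339.

β ≈ 0.234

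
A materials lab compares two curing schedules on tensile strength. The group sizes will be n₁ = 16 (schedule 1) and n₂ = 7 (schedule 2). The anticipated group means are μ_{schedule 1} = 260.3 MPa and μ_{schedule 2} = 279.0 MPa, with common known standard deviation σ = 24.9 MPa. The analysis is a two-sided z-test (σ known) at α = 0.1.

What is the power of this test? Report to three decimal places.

Standardized effect: d = |μ_{schedule 1} − μ_{schedule 2}| / σ = |260.3 − 279.0| / 24.9 = 0.7510
Noncentrality parameter: δ = d / √(1/n₁ + 1/n₂) = 0.7510 / √(1/16 + 1/7) = 1.6572
Two-sided α = 0.1 → critical value z_{0.05} = 1.645.
Power = Φ(δ − 1.645) + Φ(−δ − 1.645) = Φ(0.012) + Φ(-3.302) = 0.5049 + 0.0005 = 0.5054.

Power ≈ 0.505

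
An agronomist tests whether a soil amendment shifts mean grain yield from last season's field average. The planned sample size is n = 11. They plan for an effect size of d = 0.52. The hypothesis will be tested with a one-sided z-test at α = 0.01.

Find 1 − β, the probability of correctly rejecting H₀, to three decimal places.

Power ≈ 0.274

Noncentrality parameter: δ = d·√n = 0.52 × √11 = 1.7246
Critical value for a one-sided test at α = 0.01: z_α = 2.326.
Power = Φ(δ − 2.326) = Φ(-0.602) = 0.2737.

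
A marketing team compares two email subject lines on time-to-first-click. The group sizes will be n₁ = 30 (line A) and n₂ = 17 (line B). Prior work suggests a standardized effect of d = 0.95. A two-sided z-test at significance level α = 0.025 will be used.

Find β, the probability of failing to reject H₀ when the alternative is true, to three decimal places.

β ≈ 0.187

Noncentrality parameter: λ = d / √(1/n₁ + 1/n₂) = 0.95 / √(1/30 + 1/17) = 3.1294
Critical value for a two-sided test at α = 0.025: z_{α/2} = 2.241.
Power = Φ(λ − 2.241) + Φ(−λ − 2.241) = Φ(0.888) + Φ(-5.371) = 0.8127 + 0.0000 = 0.8127.
Type II error: β = 1 − power = 1 − 0.8127 = 0.1873.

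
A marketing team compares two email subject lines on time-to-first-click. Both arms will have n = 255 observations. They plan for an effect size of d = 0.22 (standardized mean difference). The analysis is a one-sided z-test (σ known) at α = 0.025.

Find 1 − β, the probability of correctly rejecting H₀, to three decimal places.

Power ≈ 0.700

Noncentrality parameter: δ = d·√(n/2) = 0.22 × √(255/2) = 2.4841
One-sided α = 0.025 → critical value z_{0.025} = 1.960.
Power = P(Z > 1.960 − δ) = Φ(0.524) = 0.6999.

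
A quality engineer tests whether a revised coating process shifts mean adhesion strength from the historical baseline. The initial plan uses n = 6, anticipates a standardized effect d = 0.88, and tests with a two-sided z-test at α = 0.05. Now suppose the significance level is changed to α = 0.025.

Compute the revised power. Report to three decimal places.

Power ≈ 0.466

δ = d·√n = 0.88 × √6 = 2.1556 (unchanged). New critical value: z_{0.0125} = 2.241.
Revised power = Φ(δ − 2.241) + Φ(−δ − 2.241) = Φ(-0.086) + Φ(-4.397) = 0.4658 + 0.0000 = 0.4658.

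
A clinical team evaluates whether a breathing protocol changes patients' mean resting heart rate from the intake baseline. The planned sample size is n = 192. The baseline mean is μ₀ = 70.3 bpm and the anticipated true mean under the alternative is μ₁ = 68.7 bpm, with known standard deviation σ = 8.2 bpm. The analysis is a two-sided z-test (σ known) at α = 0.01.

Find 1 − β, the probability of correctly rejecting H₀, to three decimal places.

Power ≈ 0.551

Standardized effect: d = |μ₁ − μ₀| / σ = |68.7 − 70.3| / 8.2 = 0.1951
Noncentrality parameter: δ = d·√n = 0.1951 × √192 = 2.7037
Two-sided α = 0.01 → critical value z_{0.005} = 2.576.
Power = Φ(δ − 2.576) + Φ(−δ − 2.576) = Φ(0.128) + Φ(-5.280) = 0.5509 + 0.0000 = 0.5509.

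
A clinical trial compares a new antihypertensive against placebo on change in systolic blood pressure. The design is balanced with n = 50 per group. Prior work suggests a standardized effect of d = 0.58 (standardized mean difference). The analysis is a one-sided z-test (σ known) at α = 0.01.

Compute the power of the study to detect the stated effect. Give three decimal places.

Power ≈ 0.717

Noncentrality parameter: δ = d·√(n/2) = 0.58 × √(50/2) = 2.9000
One-sided α = 0.01 → critical value z_{0.01} = 2.326.
Power = Φ(δ − 2.326) = Φ(0.574) = 0.7169.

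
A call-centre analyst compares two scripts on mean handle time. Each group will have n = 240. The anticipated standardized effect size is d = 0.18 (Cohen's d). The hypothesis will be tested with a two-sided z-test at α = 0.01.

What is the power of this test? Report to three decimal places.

Noncentrality parameter: δ = d·√(n/2) = 0.18 × √(240/2) = 1.9718
Critical value for a two-sided test at α = 0.01: z_{α/2} = 2.576.
Power = Φ(δ − 2.576) + Φ(−δ − 2.576) = Φ(-0.604) + Φ(-4.548) = 0.2729 + 0.0000 = 0.2729.

Power ≈ 0.273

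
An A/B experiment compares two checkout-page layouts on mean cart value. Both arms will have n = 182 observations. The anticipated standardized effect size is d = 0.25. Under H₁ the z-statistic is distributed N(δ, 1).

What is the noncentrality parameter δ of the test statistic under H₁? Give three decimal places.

The noncentrality parameter scales effect size by the design's sample-size factor: δ = d·√(n/2) = 0.25 × √(182/2) = 2.3848

δ ≈ 2.385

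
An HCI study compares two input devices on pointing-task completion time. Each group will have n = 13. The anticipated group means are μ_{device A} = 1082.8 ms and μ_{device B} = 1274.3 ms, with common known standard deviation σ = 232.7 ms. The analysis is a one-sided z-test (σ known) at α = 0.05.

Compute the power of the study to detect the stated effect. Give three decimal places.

Standardized effect: d = |μ_{device A} − μ_{device B}| / σ = |1082.8 − 1274.3| / 232.7 = 0.8229
Noncentrality parameter: δ = d·√(n/2) = 0.8229 × √(13/2) = 2.0981
Critical value for a one-sided test at α = 0.05: z_α = 1.645.
Power = P(Z > 1.645 − δ) = Φ(0.453) = 0.6748.

Power ≈ 0.675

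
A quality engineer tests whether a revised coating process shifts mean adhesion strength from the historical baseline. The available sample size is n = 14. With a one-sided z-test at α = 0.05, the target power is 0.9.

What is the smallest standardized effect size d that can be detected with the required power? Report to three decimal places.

Need Φ(δ − 1.645) = 0.9, so δ = 1.645 + 1.282 = 2.926.
δ = d·√n ⇒ d = δ/√n = 2.926/√14 = 0.7821.

d ≈ 0.782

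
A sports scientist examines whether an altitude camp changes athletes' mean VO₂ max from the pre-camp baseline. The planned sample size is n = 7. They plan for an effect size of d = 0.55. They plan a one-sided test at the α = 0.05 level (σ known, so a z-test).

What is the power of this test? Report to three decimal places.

Noncentrality parameter: δ = d·√n = 0.55 × √7 = 1.4552
Critical value for a one-sided test at α = 0.05: z_α = 1.645.
Power = Φ(δ − 1.645) = Φ(-0.190) = 0.4248.

Power ≈ 0.425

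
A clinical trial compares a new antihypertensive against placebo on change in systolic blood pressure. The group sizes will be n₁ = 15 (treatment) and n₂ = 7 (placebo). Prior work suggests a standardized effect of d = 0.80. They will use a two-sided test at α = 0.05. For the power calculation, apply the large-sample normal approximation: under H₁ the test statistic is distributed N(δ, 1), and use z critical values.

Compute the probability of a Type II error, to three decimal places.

Noncentrality parameter: δ = d / √(1/n₁ + 1/n₂) = 0.80 / √(1/15 + 1/7) = 1.7477
Critical value for a two-sided test at α = 0.05: z_{α/2} = 1.960.
Power = Φ(δ − 1.960) + Φ(−δ − 1.960) = Φ(-0.212) + Φ(-3.708) = 0.4160 + 0.0001 = 0.4161.
Type II error: β = 1 − power = 1 − 0.4161 = 0.5839.

β ≈ 0.584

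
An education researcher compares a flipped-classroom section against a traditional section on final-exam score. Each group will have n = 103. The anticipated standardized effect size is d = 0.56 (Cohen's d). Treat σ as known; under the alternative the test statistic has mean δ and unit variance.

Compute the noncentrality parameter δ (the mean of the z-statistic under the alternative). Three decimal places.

The noncentrality parameter scales effect size by the design's sample-size factor: δ = d·√(n/2) = 0.56 × √(103/2) = 4.0188

δ ≈ 4.019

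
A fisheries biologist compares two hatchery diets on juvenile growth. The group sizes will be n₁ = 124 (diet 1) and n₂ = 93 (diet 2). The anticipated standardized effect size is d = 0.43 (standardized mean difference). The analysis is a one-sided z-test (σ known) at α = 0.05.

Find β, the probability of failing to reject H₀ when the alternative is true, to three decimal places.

β ≈ 0.068

Noncentrality parameter: δ = d / √(1/n₁ + 1/n₂) = 0.43 / √(1/124 + 1/93) = 3.1347
Critical value for a one-sided test at α = 0.05: z_α = 1.645.
Power = P(Z > 1.645 − δ) = Φ(1.490) = 0.9319.
Type II error: β = 1 − power = 1 − 0.9319 = 0.0681.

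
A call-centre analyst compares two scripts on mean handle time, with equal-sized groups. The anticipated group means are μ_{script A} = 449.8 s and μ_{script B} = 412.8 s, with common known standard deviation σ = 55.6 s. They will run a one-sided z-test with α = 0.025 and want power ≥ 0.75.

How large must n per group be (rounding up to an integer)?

n = 32 per group

Standardized effect: d = |μ_{script A} − μ_{script B}| / σ = |449.8 − 412.8| / 55.6 = 0.6655
For power 0.75 need Φ(δ − z_{0.025}) = 0.75, so δ = z_{0.025} + z_{0.25} = 1.960 + 0.674 = 2.634.
δ = d·√(n/2) ⇒ n = 2(δ/d)² = 2 × (2.634 / 0.6655)² = 31.34.
Round up to the next whole unit.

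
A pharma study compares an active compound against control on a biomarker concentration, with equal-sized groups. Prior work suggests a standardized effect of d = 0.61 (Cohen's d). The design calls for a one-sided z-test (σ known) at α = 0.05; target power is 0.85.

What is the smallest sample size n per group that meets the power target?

Set Φ(δ − 1.645) = 0.85; then δ − 1.645 = Φ⁻¹(0.85) = 1.036, giving δ = 2.681.
δ = d·√(n/2) ⇒ n = 2(δ/d)² = 2 × (2.681 / 0.61)² = 38.64.
Round up to the next whole unit.

n = 39 per group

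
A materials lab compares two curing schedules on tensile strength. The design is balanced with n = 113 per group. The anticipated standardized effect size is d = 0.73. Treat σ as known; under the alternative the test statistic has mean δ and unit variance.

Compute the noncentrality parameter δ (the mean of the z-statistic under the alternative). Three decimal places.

δ ≈ 5.487

δ = d·√(n/2) = 0.73 × √(113/2) = 5.4872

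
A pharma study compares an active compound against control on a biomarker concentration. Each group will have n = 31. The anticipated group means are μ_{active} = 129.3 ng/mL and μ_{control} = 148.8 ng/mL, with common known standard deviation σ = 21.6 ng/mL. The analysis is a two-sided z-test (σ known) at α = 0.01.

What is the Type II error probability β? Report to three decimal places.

β ≈ 0.164

Standardized effect: d = |μ_{active} − μ_{control}| / σ = |129.3 − 148.8| / 21.6 = 0.9028
Noncentrality parameter: δ = d·√(n/2) = 0.9028 × √(31/2) = 3.5542
Two-sided α = 0.01 → critical value z_{0.005} = 2.576.
Power = Φ(δ − 2.576) + Φ(−δ − 2.576) = Φ(0.978) + Φ(-6.130) = 0.8361 + 0.0000 = 0.8361.
Type II error: β = 1 − power = 1 − 0.8361 = 0.1639.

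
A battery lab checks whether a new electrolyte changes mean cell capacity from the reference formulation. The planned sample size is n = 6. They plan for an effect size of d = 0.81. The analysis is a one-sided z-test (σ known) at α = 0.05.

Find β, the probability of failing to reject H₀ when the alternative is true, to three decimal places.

Noncentrality parameter: δ = d·√n = 0.81 × √6 = 1.9841
One-sided α = 0.05 → critical value z_{0.05} = 1.645.
Power = Φ(δ − 1.645) = Φ(0.339) = 0.6328.
Type II error: β = 1 − power = 1 − 0.6328 = 0.3672.

β ≈ 0.367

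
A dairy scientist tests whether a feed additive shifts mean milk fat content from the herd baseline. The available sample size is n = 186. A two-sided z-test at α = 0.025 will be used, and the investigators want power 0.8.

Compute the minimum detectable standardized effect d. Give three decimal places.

Need Φ(δ − 2.241) = 0.8, so δ = 2.241 + 0.842 = 3.083.
(The second rejection-region term Φ(−δ − z_{α/2}) is negligible and dropped.)
δ = d·√n ⇒ d = δ/√n = 3.083/√186 = 0.2261.

d ≈ 0.226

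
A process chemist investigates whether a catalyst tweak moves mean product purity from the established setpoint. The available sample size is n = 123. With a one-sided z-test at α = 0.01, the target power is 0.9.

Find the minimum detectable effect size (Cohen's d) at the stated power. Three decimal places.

d ≈ 0.325

Need Φ(δ − 2.326) = 0.9, so δ = 2.326 + 1.282 = 3.608.
δ = d·√n ⇒ d = δ/√n = 3.608/√123 = 0.3253.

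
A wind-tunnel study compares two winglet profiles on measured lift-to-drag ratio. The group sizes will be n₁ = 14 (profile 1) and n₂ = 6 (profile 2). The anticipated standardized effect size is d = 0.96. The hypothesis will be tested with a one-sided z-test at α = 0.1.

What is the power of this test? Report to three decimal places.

Power ≈ 0.754

Noncentrality parameter: δ = d / √(1/n₁ + 1/n₂) = 0.96 / √(1/14 + 1/6) = 1.9674
One-sided α = 0.1 → critical value z_{0.1} = 1.282.
Power = Φ(δ − 1.282) = Φ(0.686) = 0.7536.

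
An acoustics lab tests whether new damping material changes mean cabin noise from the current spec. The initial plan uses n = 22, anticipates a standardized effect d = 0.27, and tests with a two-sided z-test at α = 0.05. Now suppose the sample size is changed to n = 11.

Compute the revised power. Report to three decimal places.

Power ≈ 0.146

With n = 11: δ = d·√n = 0.27 × √11 = 0.8955. Critical value z_{0.025} = 1.960.
Revised power = Φ(δ − 1.960) + Φ(−δ − 1.960) = Φ(-1.064) + Φ(-2.855) = 0.1436 + 0.0021 = 0.1457.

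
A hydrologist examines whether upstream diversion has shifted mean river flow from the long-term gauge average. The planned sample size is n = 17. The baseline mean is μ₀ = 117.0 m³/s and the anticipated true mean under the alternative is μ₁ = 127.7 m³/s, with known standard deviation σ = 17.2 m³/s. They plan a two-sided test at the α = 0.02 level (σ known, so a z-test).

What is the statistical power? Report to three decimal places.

Power ≈ 0.594

Standardized effect: d = |μ₁ − μ₀| / σ = |127.7 − 117.0| / 17.2 = 0.6221
Noncentrality parameter: δ = d·√n = 0.6221 × √17 = 2.5650
Two-sided α = 0.02 → critical value z_{0.01} = 2.326.
Power = Φ(δ − 2.326) + Φ(−δ − 2.326) = Φ(0.239) + Φ(-4.891) = 0.5943 + 0.0000 = 0.5943.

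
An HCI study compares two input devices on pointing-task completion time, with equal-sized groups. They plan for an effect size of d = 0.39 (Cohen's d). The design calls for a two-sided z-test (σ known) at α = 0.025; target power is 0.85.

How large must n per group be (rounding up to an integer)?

n = 142 per group

For power 0.85 need Φ(δ − z_{0.0125}) = 0.85, so δ = z_{0.0125} + z_{0.15} = 2.241 + 1.036 = 3.278.
(For δ > 0 the lower-tail rejection region contributes negligibly to power, so the one-term inversion is standard.)
δ = d·√(n/2) ⇒ n = 2(δ/d)² = 2 × (3.278 / 0.39)² = 141.28.
Round up to the next whole unit.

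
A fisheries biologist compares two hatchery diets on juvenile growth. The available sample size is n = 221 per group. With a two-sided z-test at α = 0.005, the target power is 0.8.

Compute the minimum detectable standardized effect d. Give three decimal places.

d ≈ 0.347

Required noncentrality: δ = z_{0.0025} + z_{0.20} = 2.807 + 0.842 = 3.649.
(The second rejection-region term Φ(−δ − z_{α/2}) is negligible and dropped.)
δ = d·√(n/2) ⇒ d = δ/√(n/2) = 3.649/√(221/2) = 0.3471.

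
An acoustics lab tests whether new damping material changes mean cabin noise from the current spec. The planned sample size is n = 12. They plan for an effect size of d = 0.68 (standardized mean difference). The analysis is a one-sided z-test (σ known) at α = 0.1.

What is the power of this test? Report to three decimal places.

Noncentrality parameter: δ = d·√n = 0.68 × √12 = 2.3556
One-sided α = 0.1 → critical value z_{0.1} = 1.282.
Power = P(Z > 1.282 − δ) = Φ(1.074) = 0.8586.

Power ≈ 0.859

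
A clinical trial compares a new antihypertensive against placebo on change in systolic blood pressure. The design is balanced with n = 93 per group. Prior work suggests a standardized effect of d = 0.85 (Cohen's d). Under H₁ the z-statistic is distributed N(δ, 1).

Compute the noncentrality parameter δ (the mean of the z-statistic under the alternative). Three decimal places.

δ ≈ 5.796

The noncentrality parameter scales effect size by the design's sample-size factor: δ = d·√(n/2) = 0.85 × √(93/2) = 5.7962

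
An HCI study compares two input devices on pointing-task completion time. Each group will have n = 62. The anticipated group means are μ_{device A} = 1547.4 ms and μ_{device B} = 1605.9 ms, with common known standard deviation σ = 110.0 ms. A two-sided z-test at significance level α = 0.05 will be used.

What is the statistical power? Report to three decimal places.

Power ≈ 0.842

Standardized effect: d = |μ_{device A} − μ_{device B}| / σ = |1547.4 − 1605.9| / 110.0 = 0.5318
Noncentrality parameter: δ = d·√(n/2) = 0.5318 × √(62/2) = 2.9610
Critical value for a two-sided test at α = 0.05: z_{α/2} = 1.960.
Power = Φ(δ − 1.960) + Φ(−δ − 1.960) = Φ(1.001) + Φ(-4.921) = 0.8416 + 0.0000 = 0.8416.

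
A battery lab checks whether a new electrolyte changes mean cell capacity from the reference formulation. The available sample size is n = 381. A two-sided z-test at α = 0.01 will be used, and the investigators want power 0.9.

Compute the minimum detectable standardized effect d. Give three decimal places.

Need Φ(δ − 2.576) = 0.9, so δ = 2.576 + 1.282 = 3.857.
(Lower-tail contribution to power is negligible for δ > 0.)
δ = d·√n ⇒ d = δ/√n = 3.857/√381 = 0.1976.

d ≈ 0.198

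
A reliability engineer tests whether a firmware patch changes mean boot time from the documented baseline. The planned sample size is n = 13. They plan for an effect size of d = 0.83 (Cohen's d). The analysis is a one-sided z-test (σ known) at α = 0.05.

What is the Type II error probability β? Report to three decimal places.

Noncentrality parameter: δ = d·√n = 0.83 × √13 = 2.9926
One-sided α = 0.05 → critical value z_{0.05} = 1.645.
Power = P(Z > 1.645 − δ) = Φ(1.348) = 0.9111.
Type II error: β = 1 − power = 1 − 0.9111 = 0.0889.

β ≈ 0.089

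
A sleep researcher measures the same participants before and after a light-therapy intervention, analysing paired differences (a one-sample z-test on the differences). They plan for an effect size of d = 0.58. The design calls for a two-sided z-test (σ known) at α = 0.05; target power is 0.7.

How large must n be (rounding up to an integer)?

For power 0.7 need Φ(δ − z_{0.025}) = 0.7, so δ = z_{0.025} + z_{0.30} = 1.960 + 0.524 = 2.484.
(Ignoring the negligible lower-tail rejection probability gives the usual closed-form inversion.)
δ = d·√n ⇒ n = (δ/d)² = (2.484 / 0.58)² = 18.35.
Round up to the next whole unit.

n = 19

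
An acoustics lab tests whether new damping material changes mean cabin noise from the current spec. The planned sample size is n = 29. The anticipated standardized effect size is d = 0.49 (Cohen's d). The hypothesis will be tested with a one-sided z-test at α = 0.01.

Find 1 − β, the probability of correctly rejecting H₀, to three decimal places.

Power ≈ 0.623

Noncentrality parameter: δ = d·√n = 0.49 × √29 = 2.6387
Critical value for a one-sided test at α = 0.01: z_α = 2.326.
Power = P(Z > 2.326 − δ) = Φ(0.312) = 0.6226.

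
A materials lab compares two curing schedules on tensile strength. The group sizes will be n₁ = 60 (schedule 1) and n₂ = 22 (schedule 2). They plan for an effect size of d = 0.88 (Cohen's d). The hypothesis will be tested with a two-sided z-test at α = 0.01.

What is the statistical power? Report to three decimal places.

Noncentrality parameter: λ = d / √(1/n₁ + 1/n₂) = 0.88 / √(1/60 + 1/22) = 3.5307
Critical value for a two-sided test at α = 0.01: z_{α/2} = 2.576.
Power = Φ(λ − 2.576) + Φ(−λ − 2.576) = Φ(0.955) + Φ(-6.107) = 0.8302 + 0.0000 = 0.8302.

Power ≈ 0.830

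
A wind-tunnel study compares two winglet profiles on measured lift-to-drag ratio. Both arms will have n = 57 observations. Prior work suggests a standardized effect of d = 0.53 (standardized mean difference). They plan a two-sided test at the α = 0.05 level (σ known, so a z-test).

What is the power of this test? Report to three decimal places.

Noncentrality parameter: δ = d·√(n/2) = 0.53 × √(57/2) = 2.8294
Two-sided α = 0.05 → critical value z_{0.025} = 1.960.
Power = Φ(δ − 1.960) + Φ(−δ − 1.960) = Φ(0.869) + Φ(-4.789) = 0.8077 + 0.0000 = 0.8077.

Power ≈ 0.808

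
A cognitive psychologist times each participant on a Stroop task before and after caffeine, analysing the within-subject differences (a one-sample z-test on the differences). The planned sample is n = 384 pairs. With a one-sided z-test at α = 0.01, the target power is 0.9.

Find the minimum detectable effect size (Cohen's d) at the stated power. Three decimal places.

Required noncentrality: δ = z_{0.01} + z_{0.10} = 2.326 + 1.282 = 3.608.
δ = d·√n ⇒ d = δ/√n = 3.608/√384 = 0.1841.

d ≈ 0.184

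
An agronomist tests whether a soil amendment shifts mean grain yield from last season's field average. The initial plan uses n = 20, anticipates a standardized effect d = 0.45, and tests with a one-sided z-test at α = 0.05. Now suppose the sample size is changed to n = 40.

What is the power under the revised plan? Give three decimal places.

Power ≈ 0.885

With n = 40: δ = d·√n = 0.45 × √40 = 2.8460. Critical value z_{0.05} = 1.645.
Revised power = Φ(δ − 1.645) = Φ(1.201) = 0.8852.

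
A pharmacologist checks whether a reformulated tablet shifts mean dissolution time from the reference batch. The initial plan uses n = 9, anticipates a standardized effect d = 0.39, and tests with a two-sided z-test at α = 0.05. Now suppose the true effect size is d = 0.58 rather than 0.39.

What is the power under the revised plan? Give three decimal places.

With d = 0.58: δ = d·√n = 0.58 × √9 = 1.7400. Critical value z_{0.025} = 1.960.
Revised power = Φ(δ − 1.960) + Φ(−δ − 1.960) = Φ(-0.220) + Φ(-3.700) = 0.4129 + 0.0001 = 0.4131.

Power ≈ 0.413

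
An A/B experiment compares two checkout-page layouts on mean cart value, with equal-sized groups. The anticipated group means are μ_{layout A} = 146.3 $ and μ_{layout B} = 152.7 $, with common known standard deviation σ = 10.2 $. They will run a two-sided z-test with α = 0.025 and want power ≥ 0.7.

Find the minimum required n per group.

n = 39 per group

Standardized effect: d = |μ_{layout A} − μ_{layout B}| / σ = |146.3 − 152.7| / 10.2 = 0.6275
For power 0.7 need Φ(δ − z_{0.0125}) = 0.7, so δ = z_{0.0125} + z_{0.30} = 2.241 + 0.524 = 2.766.
(For δ > 0 the lower-tail rejection region contributes negligibly to power, so the one-term inversion is standard.)
δ = d·√(n/2) ⇒ n = 2(δ/d)² = 2 × (2.766 / 0.6275)² = 38.86.
Rounding up, n = 39 per group.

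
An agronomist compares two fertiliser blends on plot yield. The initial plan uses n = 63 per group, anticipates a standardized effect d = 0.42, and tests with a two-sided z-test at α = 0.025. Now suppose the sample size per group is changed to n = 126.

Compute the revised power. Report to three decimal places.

Power ≈ 0.863

With n = 126 per group: δ = d·√(n/2) = 0.42 × √(126/2) = 3.3336. Critical value z_{0.0125} = 2.241.
Revised power = Φ(δ − 2.241) + Φ(−δ − 2.241) = Φ(1.092) + Φ(-5.575) = 0.8626 + 0.0000 = 0.8626.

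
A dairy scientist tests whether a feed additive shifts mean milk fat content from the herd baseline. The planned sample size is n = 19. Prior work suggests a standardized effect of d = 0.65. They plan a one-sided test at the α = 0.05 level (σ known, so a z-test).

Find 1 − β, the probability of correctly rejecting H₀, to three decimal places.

Noncentrality parameter: δ = d·√n = 0.65 × √19 = 2.8333
One-sided α = 0.05 → critical value z_{0.05} = 1.645.
Power = Φ(δ − 1.645) = Φ(1.188) = 0.8827.

Power ≈ 0.883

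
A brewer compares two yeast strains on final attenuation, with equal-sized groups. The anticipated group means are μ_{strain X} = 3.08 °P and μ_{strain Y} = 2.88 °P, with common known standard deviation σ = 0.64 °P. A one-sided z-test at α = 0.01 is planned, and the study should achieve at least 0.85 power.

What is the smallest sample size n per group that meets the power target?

n = 232 per group

Standardized effect: d = |μ_{strain X} − μ_{strain Y}| / σ = |3.08 − 2.88| / 0.64 = 0.3125
Set Φ(δ − 2.326) = 0.85; then δ − 2.326 = Φ⁻¹(0.85) = 1.036, giving δ = 3.363.
δ = d·√(n/2) ⇒ n = 2(δ/d)² = 2 × (3.363 / 0.3125)² = 231.59.
Round up to the next whole unit.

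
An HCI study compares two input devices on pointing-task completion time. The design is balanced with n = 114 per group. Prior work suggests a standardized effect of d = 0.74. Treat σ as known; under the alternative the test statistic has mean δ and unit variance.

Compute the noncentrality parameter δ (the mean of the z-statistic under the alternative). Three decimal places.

δ = d·√(n/2) = 0.74 × √(114/2) = 5.5869

δ ≈ 5.587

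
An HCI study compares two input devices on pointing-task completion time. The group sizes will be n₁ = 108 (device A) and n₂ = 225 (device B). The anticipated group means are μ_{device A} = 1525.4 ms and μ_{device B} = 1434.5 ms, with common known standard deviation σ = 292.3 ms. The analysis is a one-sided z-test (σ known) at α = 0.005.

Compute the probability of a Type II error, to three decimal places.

β ≈ 0.468

Standardized effect: d = |μ_{device A} − μ_{device B}| / σ = |1525.4 − 1434.5| / 292.3 = 0.3110
Noncentrality parameter: δ = d / √(1/n₁ + 1/n₂) = 0.3110 / √(1/108 + 1/225) = 2.6565
One-sided α = 0.005 → critical value z_{0.005} = 2.576.
Power = Φ(δ − 2.576) = Φ(0.081) = 0.5322.
Type II error: β = 1 − power = 1 − 0.5322 = 0.4678.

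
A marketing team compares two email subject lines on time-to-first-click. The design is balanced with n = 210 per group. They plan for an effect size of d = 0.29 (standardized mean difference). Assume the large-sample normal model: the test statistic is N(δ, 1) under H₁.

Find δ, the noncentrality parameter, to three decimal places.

δ = d·√(n/2) = 0.29 × √(210/2) = 2.9716

δ ≈ 2.972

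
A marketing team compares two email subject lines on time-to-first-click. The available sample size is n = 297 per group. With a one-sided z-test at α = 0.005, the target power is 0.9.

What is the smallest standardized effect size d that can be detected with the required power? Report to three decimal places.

d ≈ 0.317

Need Φ(δ − 2.576) = 0.9, so δ = 2.576 + 1.282 = 3.857.
δ = d·√(n/2) ⇒ d = δ/√(n/2) = 3.857/√(297/2) = 0.3165.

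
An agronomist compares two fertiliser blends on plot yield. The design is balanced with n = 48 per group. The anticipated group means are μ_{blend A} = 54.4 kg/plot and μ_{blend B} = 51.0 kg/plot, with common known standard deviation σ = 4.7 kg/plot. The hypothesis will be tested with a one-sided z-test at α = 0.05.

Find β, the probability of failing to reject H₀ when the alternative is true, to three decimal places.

β ≈ 0.029

Standardized effect: d = |μ_{blend A} − μ_{blend B}| / σ = |54.4 − 51.0| / 4.7 = 0.7234
Noncentrality parameter: δ = d·√(n/2) = 0.7234 × √(48/2) = 3.5439
One-sided α = 0.05 → critical value z_{0.05} = 1.645.
Power = P(Z > 1.645 − δ) = Φ(1.899) = 0.9712.
Type II error: β = 1 − power = 1 − 0.9712 = 0.0288.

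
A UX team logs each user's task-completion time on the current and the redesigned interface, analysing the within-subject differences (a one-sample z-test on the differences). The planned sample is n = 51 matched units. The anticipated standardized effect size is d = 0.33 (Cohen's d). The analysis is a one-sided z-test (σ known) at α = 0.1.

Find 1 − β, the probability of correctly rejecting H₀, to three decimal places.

Power ≈ 0.859

Noncentrality parameter: δ = d·√n = 0.33 × √51 = 2.3567
One-sided α = 0.1 → critical value z_{0.1} = 1.282.
Power = Φ(δ − 1.282) = Φ(1.075) = 0.8588.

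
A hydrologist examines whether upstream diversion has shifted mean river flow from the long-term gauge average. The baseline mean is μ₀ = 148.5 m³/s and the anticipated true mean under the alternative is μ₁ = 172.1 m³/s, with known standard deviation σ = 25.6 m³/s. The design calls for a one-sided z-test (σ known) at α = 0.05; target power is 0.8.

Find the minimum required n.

n = 8

Standardized effect: d = |μ₁ − μ₀| / σ = |172.1 − 148.5| / 25.6 = 0.9219
Set Φ(δ − 1.645) = 0.8; then δ − 1.645 = Φ⁻¹(0.8) = 0.842, giving δ = 2.486.
δ = d·√n ⇒ n = (δ/d)² = (2.486 / 0.9219)² = 7.27.
Round up to the next whole unit.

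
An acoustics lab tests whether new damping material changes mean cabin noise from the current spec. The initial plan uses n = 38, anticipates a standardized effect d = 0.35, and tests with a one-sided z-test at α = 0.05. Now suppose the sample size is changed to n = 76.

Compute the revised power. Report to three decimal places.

Power ≈ 0.920

With n = 76: δ = d·√n = 0.35 × √76 = 3.0512. Critical value z_{0.05} = 1.645.
Revised power = P(Z > 1.645 − δ) = Φ(1.406) = 0.9202.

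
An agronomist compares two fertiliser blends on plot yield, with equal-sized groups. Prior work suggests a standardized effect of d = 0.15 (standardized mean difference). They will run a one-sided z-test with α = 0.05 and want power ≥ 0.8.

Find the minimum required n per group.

n = 550 per group

For power 0.8 need Φ(δ − z_{0.05}) = 0.8, so δ = z_{0.05} + z_{0.20} = 1.645 + 0.842 = 2.486.
δ = d·√(n/2) ⇒ n = 2(δ/d)² = 2 × (2.486 / 0.15)² = 549.56.
Round up to the next whole unit.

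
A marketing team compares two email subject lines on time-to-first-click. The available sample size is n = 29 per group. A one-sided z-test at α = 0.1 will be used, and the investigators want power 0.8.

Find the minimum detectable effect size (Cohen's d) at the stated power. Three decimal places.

Required noncentrality: δ = z_{0.1} + z_{0.20} = 1.282 + 0.842 = 2.123.
δ = d·√(n/2) ⇒ d = δ/√(n/2) = 2.123/√(29/2) = 0.5576.

d ≈ 0.558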